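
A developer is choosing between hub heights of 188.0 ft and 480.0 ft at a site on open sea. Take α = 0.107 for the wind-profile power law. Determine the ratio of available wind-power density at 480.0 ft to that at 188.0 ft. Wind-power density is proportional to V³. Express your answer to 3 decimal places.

Speed ratio: V_B/V_A = (z_B/z_A)^α = (480.0/188.0)^0.107 = (2.5532)^0.107 = 1.10550
Power-density ratio: P_B/P_A = (V_B/V_A)³ = (1.10550)³ = 1.35106

1.351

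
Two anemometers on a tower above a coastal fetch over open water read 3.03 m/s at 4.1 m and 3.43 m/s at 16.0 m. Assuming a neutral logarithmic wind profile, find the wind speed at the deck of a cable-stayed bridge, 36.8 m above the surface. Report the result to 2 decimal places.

Log law: V ∝ ln(z/z₀). From the pair, with r = V₁/V₂ = 0.88338,
ln z₀ = (ln z₁ − r·ln z₂)/(1 − r) = (1.4110 − 0.88338×2.7726)/0.11662 = -8.9031 → z₀ = 0.0001360 m
V₃ = V₁ · ln(z₃/z₀)/ln(z₁/z₀) = 3.03 × 12.5086/10.3141 = 3.6747 m/s

3.67 m/s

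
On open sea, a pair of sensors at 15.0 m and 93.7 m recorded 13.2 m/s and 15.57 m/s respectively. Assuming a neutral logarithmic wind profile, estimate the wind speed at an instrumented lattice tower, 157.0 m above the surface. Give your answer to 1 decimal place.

16.2 m/s

Log law: V ∝ ln(z/z₀). From the pair, with r = V₁/V₂ = 0.84778,
ln z₀ = (ln z₁ − r·ln z₂)/(1 − r) = (2.7081 − 0.84778×4.5401)/0.15222 = -7.4958 → z₀ = 0.0005554 m
V₃ = V₁ · ln(z₃/z₀)/ln(z₁/z₀) = 13.2 × 12.5520/10.2038 = 16.2377 m/s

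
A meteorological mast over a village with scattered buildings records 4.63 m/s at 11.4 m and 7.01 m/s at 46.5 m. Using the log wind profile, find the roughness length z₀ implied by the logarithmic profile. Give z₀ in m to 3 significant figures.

Log law: V(z) ∝ ln(z/z₀). With r = V₁/V₂ = 4.63/7.01 = 0.66049,
r · ln(z₂/z₀) = ln(z₁/z₀) ⇒ ln z₀ = (ln z₁ − r·ln z₂)/(1 − r)
ln z₀ = (2.43361 − 0.66049×3.83945) / 0.33951 = -0.3013
z₀ = exp(-0.3013) = 0.7399 m

z₀ ≈ 0.740 m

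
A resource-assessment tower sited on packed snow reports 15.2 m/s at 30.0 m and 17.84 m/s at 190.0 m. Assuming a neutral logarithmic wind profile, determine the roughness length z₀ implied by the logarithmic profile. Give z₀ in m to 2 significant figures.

z₀ ≈ 0.00073 m

Log law: V(z) ∝ ln(z/z₀). With r = V₁/V₂ = 15.2/17.84 = 0.85202,
r · ln(z₂/z₀) = ln(z₁/z₀) ⇒ ln z₀ = (ln z₁ − r·ln z₂)/(1 − r)
ln z₀ = (3.40120 − 0.85202×5.24702) / 0.14798 = -7.2263
z₀ = exp(-7.2263) = 0.0007272 m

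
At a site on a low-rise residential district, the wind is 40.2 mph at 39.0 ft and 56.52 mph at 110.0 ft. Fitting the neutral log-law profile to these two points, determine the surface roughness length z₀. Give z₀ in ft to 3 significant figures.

Log law: V(z) ∝ ln(z/z₀). With r = V₁/V₂ = 40.2/56.52 = 0.71125,
r · ln(z₂/z₀) = ln(z₁/z₀) ⇒ ln z₀ = (ln z₁ − r·ln z₂)/(1 − r)
ln z₀ = (3.66356 − 0.71125×4.70048) / 0.28875 = 1.1094
z₀ = exp(1.1094) = 3.032 ft

z₀ ≈ 3.03 ft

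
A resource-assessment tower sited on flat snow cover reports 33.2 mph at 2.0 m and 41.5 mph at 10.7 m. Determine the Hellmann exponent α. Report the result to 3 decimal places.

α ≈ 0.133

Power law: V₂/V₁ = (z₂/z₁)^α ⇒ α = ln(V₂/V₁) / ln(z₂/z₁)
α = ln(41.5/33.2) / ln(10.7/2.0) = ln(1.2500) / ln(5.3500)
  = 0.22314 / 1.67710 = 0.13305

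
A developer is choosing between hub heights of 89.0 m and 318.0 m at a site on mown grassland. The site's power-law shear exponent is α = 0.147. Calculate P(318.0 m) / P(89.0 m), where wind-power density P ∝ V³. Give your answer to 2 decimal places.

Speed ratio: V_B/V_A = (z_B/z_A)^α = (318.0/89.0)^0.147 = (3.5730)^0.147 = 1.20586
Power-density ratio: P_B/P_A = (V_B/V_A)³ = (1.20586)³ = 1.75343

1.75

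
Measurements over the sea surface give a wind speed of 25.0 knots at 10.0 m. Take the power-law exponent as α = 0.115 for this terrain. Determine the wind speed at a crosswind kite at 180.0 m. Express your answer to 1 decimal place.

Power-law profile: V₂ = V₁ · (z₂/z₁)^α
V₂ = 25.0 × (180.0/10.0)^0.115 = 25.0 × (18.0000)^0.115
    = 25.0 × 1.3943 = 34.8575 knots

34.9 knots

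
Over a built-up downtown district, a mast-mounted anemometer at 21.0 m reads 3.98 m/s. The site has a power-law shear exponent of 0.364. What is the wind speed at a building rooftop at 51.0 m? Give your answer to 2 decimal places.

5.50 m/s

Power-law profile: V₂ = V₁ · (z₂/z₁)^α
V₂ = 3.98 × (51.0/21.0)^0.364 = 3.98 × (2.4286)^0.364
    = 3.98 × 1.3812 = 5.4973 m/s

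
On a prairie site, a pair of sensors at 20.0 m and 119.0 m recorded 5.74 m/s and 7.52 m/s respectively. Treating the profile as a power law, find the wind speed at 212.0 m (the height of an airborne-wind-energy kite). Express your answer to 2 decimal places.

8.21 m/s

First find α: α = ln(V₂/V₁)/ln(z₂/z₁) = ln(7.52/5.74)/ln(119.0/20.0) = 0.27011/1.78339 = 0.1515
Extrapolate from 119.0 m to 212.0 m: V₃ = 7.52 × (212.0/119.0)^0.1515 = 7.52 × 1.0914 = 8.2073 m/s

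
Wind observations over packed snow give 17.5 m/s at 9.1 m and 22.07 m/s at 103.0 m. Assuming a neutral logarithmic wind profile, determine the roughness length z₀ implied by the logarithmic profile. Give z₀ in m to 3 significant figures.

Log law: V(z) ∝ ln(z/z₀). With r = V₁/V₂ = 17.5/22.07 = 0.79293,
r · ln(z₂/z₀) = ln(z₁/z₀) ⇒ ln z₀ = (ln z₁ − r·ln z₂)/(1 − r)
ln z₀ = (2.20827 − 0.79293×4.63473) / 0.20707 = -7.0834
z₀ = exp(-7.0834) = 0.0008389 m

z₀ ≈ 0.000839 m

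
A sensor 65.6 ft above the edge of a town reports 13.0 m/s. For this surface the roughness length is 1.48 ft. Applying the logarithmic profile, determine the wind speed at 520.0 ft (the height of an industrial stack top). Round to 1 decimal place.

Log law: V(z) ∝ ln(z/z₀), so V₂/V₁ = ln(z₂/z₀) / ln(z₁/z₀).
ln(520.0/1.48) = 5.8618, ln(65.6/1.48) = 3.7915
V₂ = 13.0 × 5.8618/3.7915 = 13.0 × 1.5460 = 20.0983 m/s

20.1 m/s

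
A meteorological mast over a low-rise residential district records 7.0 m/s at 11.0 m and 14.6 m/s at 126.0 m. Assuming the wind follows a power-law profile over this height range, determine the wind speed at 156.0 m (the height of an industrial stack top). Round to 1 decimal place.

15.6 m/s

First find α: α = ln(V₂/V₁)/ln(z₂/z₁) = ln(14.6/7.0)/ln(126.0/11.0) = 0.73511/2.43839 = 0.3015
Extrapolate from 126.0 m to 156.0 m: V₃ = 14.6 × (156.0/126.0)^0.3015 = 14.6 × 1.0665 = 15.5710 m/s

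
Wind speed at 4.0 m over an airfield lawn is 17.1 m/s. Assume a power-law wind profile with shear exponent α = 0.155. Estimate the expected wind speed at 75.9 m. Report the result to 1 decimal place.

Power-law profile: V₂ = V₁ · (z₂/z₁)^α
V₂ = 17.1 × (75.9/4.0)^0.155 = 17.1 × (18.9750)^0.155
    = 17.1 × 1.5780 = 26.9845 m/s

27.0 m/s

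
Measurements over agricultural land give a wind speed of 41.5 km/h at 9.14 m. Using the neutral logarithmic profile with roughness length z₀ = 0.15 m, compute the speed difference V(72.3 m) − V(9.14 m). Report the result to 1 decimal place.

20.9 km/h

Log law: V₂ = V₁ · ln(z₂/z₀)/ln(z₁/z₀) = 41.5 × 6.1779/4.1098 = 62.3840 km/h
ΔV = 62.3840 − 41.5 = 20.8840 km/h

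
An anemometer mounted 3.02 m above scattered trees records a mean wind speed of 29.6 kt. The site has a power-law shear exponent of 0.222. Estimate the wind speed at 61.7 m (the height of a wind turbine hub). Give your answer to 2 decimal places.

57.83 kt

Power-law profile: V₂ = V₁ · (z₂/z₁)^α
V₂ = 29.6 × (61.7/3.02)^0.222 = 29.6 × (20.4305)^0.222
    = 29.6 × 1.9538 = 57.8327 kt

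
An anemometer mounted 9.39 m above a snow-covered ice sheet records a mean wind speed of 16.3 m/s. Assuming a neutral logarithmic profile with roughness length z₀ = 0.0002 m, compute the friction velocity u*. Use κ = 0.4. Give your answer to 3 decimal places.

u* ≈ 0.606 m/s

Log law: V(z) = (u*/κ) · ln(z/z₀) ⇒ u* = κ · V / ln(z/z₀)
u* = 0.4 × 16.3 / ln(9.39/0.0002) = 0.4 × 16.3 / 10.7568
   = 6.5200 / 10.7568 = 0.6061 m/s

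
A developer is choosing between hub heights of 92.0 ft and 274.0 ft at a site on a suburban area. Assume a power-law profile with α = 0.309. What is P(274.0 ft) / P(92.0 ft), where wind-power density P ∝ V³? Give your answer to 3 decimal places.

2.750

Speed ratio: V_B/V_A = (z_B/z_A)^α = (274.0/92.0)^0.309 = (2.9783)^0.309 = 1.40105
Power-density ratio: P_B/P_A = (V_B/V_A)³ = (1.40105)³ = 2.75019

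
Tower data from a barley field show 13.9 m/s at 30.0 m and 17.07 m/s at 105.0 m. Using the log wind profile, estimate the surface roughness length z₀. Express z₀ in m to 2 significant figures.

Log law: V(z) ∝ ln(z/z₀). With r = V₁/V₂ = 13.9/17.07 = 0.81429,
r · ln(z₂/z₀) = ln(z₁/z₀) ⇒ ln z₀ = (ln z₁ − r·ln z₂)/(1 − r)
ln z₀ = (3.40120 − 0.81429×4.65396) / 0.18571 = -2.0920
z₀ = exp(-2.0920) = 0.1234 m

z₀ ≈ 0.12 m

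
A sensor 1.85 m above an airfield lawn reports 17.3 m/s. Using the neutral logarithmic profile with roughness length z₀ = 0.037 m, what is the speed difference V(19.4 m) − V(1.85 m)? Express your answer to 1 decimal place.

Log law: V₂ = V₁ · ln(z₂/z₀)/ln(z₁/z₀) = 17.3 × 6.2621/3.9120 = 27.6927 m/s
ΔV = 27.6927 − 17.3 = 10.3927 m/s

10.4 m/s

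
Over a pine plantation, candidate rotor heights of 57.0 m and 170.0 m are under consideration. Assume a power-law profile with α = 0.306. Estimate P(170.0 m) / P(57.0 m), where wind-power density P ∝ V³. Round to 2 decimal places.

2.73

Speed ratio: V_B/V_A = (z_B/z_A)^α = (170.0/57.0)^0.306 = (2.9825)^0.306 = 1.39707
Power-density ratio: P_B/P_A = (V_B/V_A)³ = (1.39707)³ = 2.72684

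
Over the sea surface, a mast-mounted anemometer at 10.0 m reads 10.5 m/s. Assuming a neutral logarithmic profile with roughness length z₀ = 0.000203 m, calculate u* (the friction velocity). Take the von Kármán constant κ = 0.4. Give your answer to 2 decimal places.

u* ≈ 0.39 m/s

Log law: V(z) = (u*/κ) · ln(z/z₀) ⇒ u* = κ · V / ln(z/z₀)
u* = 0.4 × 10.5 / ln(10.0/0.000203) = 0.4 × 10.5 / 10.8049
   = 4.2000 / 10.8049 = 0.3887 m/s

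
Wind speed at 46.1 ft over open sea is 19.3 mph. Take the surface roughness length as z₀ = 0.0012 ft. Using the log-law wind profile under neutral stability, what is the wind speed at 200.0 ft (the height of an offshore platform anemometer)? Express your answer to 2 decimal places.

21.98 mph

Log law: V(z) ∝ ln(z/z₀), so V₂/V₁ = ln(z₂/z₀) / ln(z₁/z₀).
ln(200.0/0.0012) = 12.0238, ln(46.1/0.0012) = 10.5562
V₂ = 19.3 × 12.0238/10.5562 = 19.3 × 1.1390 = 21.9830 mph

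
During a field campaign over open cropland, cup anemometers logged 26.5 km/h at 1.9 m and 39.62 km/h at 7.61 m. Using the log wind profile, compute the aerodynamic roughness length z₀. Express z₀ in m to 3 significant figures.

z₀ ≈ 0.115 m

Log law: V(z) ∝ ln(z/z₀). With r = V₁/V₂ = 26.5/39.62 = 0.66885,
r · ln(z₂/z₀) = ln(z₁/z₀) ⇒ ln z₀ = (ln z₁ − r·ln z₂)/(1 − r)
ln z₀ = (0.64185 − 0.66885×2.02946) / 0.33115 = -2.1609
z₀ = exp(-2.1609) = 0.1152 m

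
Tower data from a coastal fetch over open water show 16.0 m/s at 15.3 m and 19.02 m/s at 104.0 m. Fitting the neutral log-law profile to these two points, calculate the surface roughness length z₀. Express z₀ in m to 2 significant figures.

z₀ ≈ 0.00060 m

Log law: V(z) ∝ ln(z/z₀). With r = V₁/V₂ = 16.0/19.02 = 0.84122,
r · ln(z₂/z₀) = ln(z₁/z₀) ⇒ ln z₀ = (ln z₁ − r·ln z₂)/(1 − r)
ln z₀ = (2.72785 − 0.84122×4.64439) / 0.15878 = -7.4260
z₀ = exp(-7.4260) = 0.0005956 m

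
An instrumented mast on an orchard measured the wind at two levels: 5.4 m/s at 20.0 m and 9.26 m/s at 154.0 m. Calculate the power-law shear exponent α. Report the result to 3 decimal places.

Power law: V₂/V₁ = (z₂/z₁)^α ⇒ α = ln(V₂/V₁) / ln(z₂/z₁)
α = ln(9.26/5.4) / ln(154.0/20.0) = ln(1.7148) / ln(7.7000)
  = 0.53931 / 2.04122 = 0.26421

α ≈ 0.264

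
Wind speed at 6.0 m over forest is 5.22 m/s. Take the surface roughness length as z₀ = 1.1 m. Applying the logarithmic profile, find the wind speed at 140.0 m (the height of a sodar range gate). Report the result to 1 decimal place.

14.9 m/s

Log law: V(z) ∝ ln(z/z₀), so V₂/V₁ = ln(z₂/z₀) / ln(z₁/z₀).
ln(140.0/1.1) = 4.8463, ln(6.0/1.1) = 1.6964
V₂ = 5.22 × 4.8463/1.6964 = 5.22 × 2.8568 = 14.9122 m/s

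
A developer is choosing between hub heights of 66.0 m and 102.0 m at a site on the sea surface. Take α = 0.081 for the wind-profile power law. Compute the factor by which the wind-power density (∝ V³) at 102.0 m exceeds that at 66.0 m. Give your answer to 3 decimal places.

1.112

Speed ratio: V_B/V_A = (z_B/z_A)^α = (102.0/66.0)^0.081 = (1.5455)^0.081 = 1.03589
Power-density ratio: P_B/P_A = (V_B/V_A)³ = (1.03589)³ = 1.11158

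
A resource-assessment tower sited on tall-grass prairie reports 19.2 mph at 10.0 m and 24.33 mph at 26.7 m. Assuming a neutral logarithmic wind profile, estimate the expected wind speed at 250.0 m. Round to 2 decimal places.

36.01 mph

Log law: V ∝ ln(z/z₀). From the pair, with r = V₁/V₂ = 0.78915,
ln z₀ = (ln z₁ − r·ln z₂)/(1 − r) = (2.3026 − 0.78915×3.2847)/0.21085 = -1.3730 → z₀ = 0.2533 m
V₃ = V₁ · ln(z₃/z₀)/ln(z₁/z₀) = 19.2 × 6.8945/3.6756 = 36.0142 mph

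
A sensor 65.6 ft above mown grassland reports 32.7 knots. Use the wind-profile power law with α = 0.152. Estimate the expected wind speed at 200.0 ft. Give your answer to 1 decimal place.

Power-law profile: V₂ = V₁ · (z₂/z₁)^α
V₂ = 32.7 × (200.0/65.6)^0.152 = 32.7 × (3.0488)^0.152
    = 32.7 × 1.1846 = 38.7378 knots

38.7 knots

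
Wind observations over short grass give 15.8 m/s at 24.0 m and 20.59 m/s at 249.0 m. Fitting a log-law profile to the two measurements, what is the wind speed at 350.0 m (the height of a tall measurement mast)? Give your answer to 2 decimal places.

21.29 m/s

Log law: V ∝ ln(z/z₀). From the pair, with r = V₁/V₂ = 0.76736,
ln z₀ = (ln z₁ − r·ln z₂)/(1 − r) = (3.1781 − 0.76736×5.5175)/0.23264 = -4.5385 → z₀ = 0.01069 m
V₃ = V₁ · ln(z₃/z₀)/ln(z₁/z₀) = 15.8 × 10.3965/7.7166 = 21.2871 m/s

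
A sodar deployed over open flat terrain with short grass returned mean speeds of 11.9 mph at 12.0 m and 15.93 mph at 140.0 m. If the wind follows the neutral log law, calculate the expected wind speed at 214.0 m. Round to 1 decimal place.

Log law: V ∝ ln(z/z₀). From the pair, with r = V₁/V₂ = 0.74702,
ln z₀ = (ln z₁ − r·ln z₂)/(1 − r) = (2.4849 − 0.74702×4.9416)/0.25298 = -4.7695 → z₀ = 0.008485 m
V₃ = V₁ · ln(z₃/z₀)/ln(z₁/z₀) = 11.9 × 10.1355/7.2544 = 16.6261 mph

16.6 mph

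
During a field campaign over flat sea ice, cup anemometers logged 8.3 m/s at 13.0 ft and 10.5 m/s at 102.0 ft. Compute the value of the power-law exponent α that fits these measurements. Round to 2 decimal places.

α ≈ 0.11

Power law: V₂/V₁ = (z₂/z₁)^α ⇒ α = ln(V₂/V₁) / ln(z₂/z₁)
α = ln(10.5/8.3) / ln(102.0/13.0) = ln(1.2651) / ln(7.8462)
  = 0.23512 / 2.06002 = 0.11413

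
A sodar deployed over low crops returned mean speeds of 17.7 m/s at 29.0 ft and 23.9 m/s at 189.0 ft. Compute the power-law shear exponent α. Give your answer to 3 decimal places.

Power law: V₂/V₁ = (z₂/z₁)^α ⇒ α = ln(V₂/V₁) / ln(z₂/z₁)
α = ln(23.9/17.7) / ln(189.0/29.0) = ln(1.3503) / ln(6.5172)
  = 0.30031 / 1.87445 = 0.16021

α ≈ 0.160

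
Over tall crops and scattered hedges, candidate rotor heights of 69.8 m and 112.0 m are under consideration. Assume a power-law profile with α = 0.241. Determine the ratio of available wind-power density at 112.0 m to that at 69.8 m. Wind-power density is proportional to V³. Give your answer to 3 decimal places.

Speed ratio: V_B/V_A = (z_B/z_A)^α = (112.0/69.8)^0.241 = (1.6046)^0.241 = 1.12071
Power-density ratio: P_B/P_A = (V_B/V_A)³ = (1.12071)³ = 1.40759

1.408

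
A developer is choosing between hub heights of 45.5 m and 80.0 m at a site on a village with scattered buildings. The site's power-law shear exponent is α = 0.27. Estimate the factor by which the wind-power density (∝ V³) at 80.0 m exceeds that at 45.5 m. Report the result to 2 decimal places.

1.58

Speed ratio: V_B/V_A = (z_B/z_A)^α = (80.0/45.5)^0.27 = (1.7582)^0.27 = 1.16459
Power-density ratio: P_B/P_A = (V_B/V_A)³ = (1.16459)³ = 1.57948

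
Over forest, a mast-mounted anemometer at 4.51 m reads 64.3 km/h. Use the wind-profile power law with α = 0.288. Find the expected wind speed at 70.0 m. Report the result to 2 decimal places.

Power-law profile: V₂ = V₁ · (z₂/z₁)^α
V₂ = 64.3 × (70.0/4.51)^0.288 = 64.3 × (15.5211)^0.288
    = 64.3 × 2.2029 = 141.6434 km/h

141.64 km/h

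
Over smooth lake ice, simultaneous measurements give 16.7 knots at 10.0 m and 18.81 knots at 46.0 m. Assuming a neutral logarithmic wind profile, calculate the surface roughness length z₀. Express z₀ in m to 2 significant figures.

Log law: V(z) ∝ ln(z/z₀). With r = V₁/V₂ = 16.7/18.81 = 0.88783,
r · ln(z₂/z₀) = ln(z₁/z₀) ⇒ ln z₀ = (ln z₁ − r·ln z₂)/(1 − r)
ln z₀ = (2.30259 − 0.88783×3.82864) / 0.11217 = -9.7757
z₀ = exp(-9.7757) = 0.00005682 m

z₀ ≈ 0.000057 m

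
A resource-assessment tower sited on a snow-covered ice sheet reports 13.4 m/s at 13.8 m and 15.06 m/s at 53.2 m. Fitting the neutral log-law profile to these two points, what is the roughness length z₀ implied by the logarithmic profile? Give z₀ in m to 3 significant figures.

z₀ ≈ 0.000257 m

Log law: V(z) ∝ ln(z/z₀). With r = V₁/V₂ = 13.4/15.06 = 0.88977,
r · ln(z₂/z₀) = ln(z₁/z₀) ⇒ ln z₀ = (ln z₁ − r·ln z₂)/(1 − r)
ln z₀ = (2.62467 − 0.88977×3.97406) / 0.11023 = -8.2680
z₀ = exp(-8.2680) = 0.0002566 m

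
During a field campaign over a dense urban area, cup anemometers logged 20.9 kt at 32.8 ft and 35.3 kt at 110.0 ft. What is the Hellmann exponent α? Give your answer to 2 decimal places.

Power law: V₂/V₁ = (z₂/z₁)^α ⇒ α = ln(V₂/V₁) / ln(z₂/z₁)
α = ln(35.3/20.9) / ln(110.0/32.8) = ln(1.6890) / ln(3.3537)
  = 0.52413 / 1.21005 = 0.43315

α ≈ 0.43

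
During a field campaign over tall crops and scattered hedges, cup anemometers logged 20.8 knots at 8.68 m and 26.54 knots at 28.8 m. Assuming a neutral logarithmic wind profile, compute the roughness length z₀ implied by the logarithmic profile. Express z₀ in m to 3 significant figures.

z₀ ≈ 0.112 m

Log law: V(z) ∝ ln(z/z₀). With r = V₁/V₂ = 20.8/26.54 = 0.78372,
r · ln(z₂/z₀) = ln(z₁/z₀) ⇒ ln z₀ = (ln z₁ − r·ln z₂)/(1 − r)
ln z₀ = (2.16102 − 0.78372×3.36038) / 0.21628 = -2.1851
z₀ = exp(-2.1851) = 0.1125 m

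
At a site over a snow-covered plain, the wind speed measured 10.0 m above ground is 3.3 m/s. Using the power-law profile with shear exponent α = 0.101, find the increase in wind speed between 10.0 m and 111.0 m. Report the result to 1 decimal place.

0.9 m/s

Power law: V₂ = V₁ · (z₂/z₁)^α = 3.3 × (11.1000)^0.101 = 4.2082 m/s
ΔV = 4.2082 − 3.3 = 0.9082 m/s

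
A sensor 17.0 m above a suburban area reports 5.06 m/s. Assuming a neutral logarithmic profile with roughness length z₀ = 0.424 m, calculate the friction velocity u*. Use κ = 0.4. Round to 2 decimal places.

u* ≈ 0.55 m/s

Log law: V(z) = (u*/κ) · ln(z/z₀) ⇒ u* = κ · V / ln(z/z₀)
u* = 0.4 × 5.06 / ln(17.0/0.424) = 0.4 × 5.06 / 3.6912
   = 2.0240 / 3.6912 = 0.5483 m/s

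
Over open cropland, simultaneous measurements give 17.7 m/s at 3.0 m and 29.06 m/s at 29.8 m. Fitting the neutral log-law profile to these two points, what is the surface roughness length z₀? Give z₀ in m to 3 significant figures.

Log law: V(z) ∝ ln(z/z₀). With r = V₁/V₂ = 17.7/29.06 = 0.60908,
r · ln(z₂/z₀) = ln(z₁/z₀) ⇒ ln z₀ = (ln z₁ − r·ln z₂)/(1 − r)
ln z₀ = (1.09861 − 0.60908×3.39451) / 0.39092 = -2.4786
z₀ = exp(-2.4786) = 0.08386 m

z₀ ≈ 0.0839 m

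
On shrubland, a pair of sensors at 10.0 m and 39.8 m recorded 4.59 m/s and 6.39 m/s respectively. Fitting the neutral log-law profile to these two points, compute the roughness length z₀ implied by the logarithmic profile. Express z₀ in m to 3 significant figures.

Log law: V(z) ∝ ln(z/z₀). With r = V₁/V₂ = 4.59/6.39 = 0.71831,
r · ln(z₂/z₀) = ln(z₁/z₀) ⇒ ln z₀ = (ln z₁ − r·ln z₂)/(1 − r)
ln z₀ = (2.30259 − 0.71831×3.68387) / 0.28169 = -1.2197
z₀ = exp(-1.2197) = 0.2953 m

z₀ ≈ 0.295 m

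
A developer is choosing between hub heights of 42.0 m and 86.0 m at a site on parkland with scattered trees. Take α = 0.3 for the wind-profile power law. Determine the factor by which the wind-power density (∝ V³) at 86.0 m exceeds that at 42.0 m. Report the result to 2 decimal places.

Speed ratio: V_B/V_A = (z_B/z_A)^α = (86.0/42.0)^0.3 = (2.0476)^0.3 = 1.23987
Power-density ratio: P_B/P_A = (V_B/V_A)³ = (1.23987)³ = 1.90601

1.91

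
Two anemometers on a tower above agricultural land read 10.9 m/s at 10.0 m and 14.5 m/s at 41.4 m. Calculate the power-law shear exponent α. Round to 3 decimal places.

Power law: V₂/V₁ = (z₂/z₁)^α ⇒ α = ln(V₂/V₁) / ln(z₂/z₁)
α = ln(14.5/10.9) / ln(41.4/10.0) = ln(1.3303) / ln(4.1400)
  = 0.28539 / 1.42070 = 0.20088

α ≈ 0.201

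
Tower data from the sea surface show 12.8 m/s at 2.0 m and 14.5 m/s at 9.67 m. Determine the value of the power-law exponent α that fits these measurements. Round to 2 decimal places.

Power law: V₂/V₁ = (z₂/z₁)^α ⇒ α = ln(V₂/V₁) / ln(z₂/z₁)
α = ln(14.5/12.8) / ln(9.67/2.0) = ln(1.1328) / ln(4.8350)
  = 0.12470 / 1.57588 = 0.07913

α ≈ 0.08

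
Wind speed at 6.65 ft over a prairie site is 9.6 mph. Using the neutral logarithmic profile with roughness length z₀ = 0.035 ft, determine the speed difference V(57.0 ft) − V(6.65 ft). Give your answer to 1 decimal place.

3.9 mph

Log law: V₂ = V₁ · ln(z₂/z₀)/ln(z₁/z₀) = 9.6 × 7.3955/5.2470 = 13.5308 mph
ΔV = 13.5308 − 9.6 = 3.9308 mph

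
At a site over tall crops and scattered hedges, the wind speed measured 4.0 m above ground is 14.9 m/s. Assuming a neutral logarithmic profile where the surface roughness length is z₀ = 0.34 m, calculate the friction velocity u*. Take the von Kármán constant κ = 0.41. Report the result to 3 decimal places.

u* ≈ 2.478 m/s

Log law: V(z) = (u*/κ) · ln(z/z₀) ⇒ u* = κ · V / ln(z/z₀)
u* = 0.41 × 14.9 / ln(4.0/0.34) = 0.41 × 14.9 / 2.4651
   = 6.1090 / 2.4651 = 2.4782 m/s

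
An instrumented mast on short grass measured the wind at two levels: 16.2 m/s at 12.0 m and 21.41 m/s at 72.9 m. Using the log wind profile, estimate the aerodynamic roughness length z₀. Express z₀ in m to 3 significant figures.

z₀ ≈ 0.0439 m

Log law: V(z) ∝ ln(z/z₀). With r = V₁/V₂ = 16.2/21.41 = 0.75666,
r · ln(z₂/z₀) = ln(z₁/z₀) ⇒ ln z₀ = (ln z₁ − r·ln z₂)/(1 − r)
ln z₀ = (2.48491 − 0.75666×4.28909) / 0.24334 = -3.1250
z₀ = exp(-3.1250) = 0.04394 m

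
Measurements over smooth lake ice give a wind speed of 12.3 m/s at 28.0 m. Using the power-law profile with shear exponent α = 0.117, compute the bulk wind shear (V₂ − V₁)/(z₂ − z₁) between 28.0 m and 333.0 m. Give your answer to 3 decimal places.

0.014 m/s/m

Power law: V₂ = V₁ · (z₂/z₁)^α = 12.3 × (11.8929)^0.117 = 16.4329 m/s
ΔV/Δz = (16.4329 − 12.3)/(333.0 − 28.0) = 4.1329/305.0000 = 0.01355 m/s/m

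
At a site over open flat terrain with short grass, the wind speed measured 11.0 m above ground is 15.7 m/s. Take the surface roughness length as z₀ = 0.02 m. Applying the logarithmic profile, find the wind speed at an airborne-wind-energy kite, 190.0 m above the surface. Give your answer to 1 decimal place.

Log law: V(z) ∝ ln(z/z₀), so V₂/V₁ = ln(z₂/z₀) / ln(z₁/z₀).
ln(190.0/0.02) = 9.1590, ln(11.0/0.02) = 6.3099
V₂ = 15.7 × 9.1590/6.3099 = 15.7 × 1.4515 = 22.7890 m/s

22.8 m/s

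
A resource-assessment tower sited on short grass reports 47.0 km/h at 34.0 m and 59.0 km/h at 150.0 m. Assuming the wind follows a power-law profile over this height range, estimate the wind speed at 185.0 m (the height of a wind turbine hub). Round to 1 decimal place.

First find α: α = ln(V₂/V₁)/ln(z₂/z₁) = ln(59.0/47.0)/ln(150.0/34.0) = 0.22739/1.48427 = 0.1532
Extrapolate from 150.0 m to 185.0 m: V₃ = 59.0 × (185.0/150.0)^0.1532 = 59.0 × 1.0327 = 60.9264 km/h

60.9 km/h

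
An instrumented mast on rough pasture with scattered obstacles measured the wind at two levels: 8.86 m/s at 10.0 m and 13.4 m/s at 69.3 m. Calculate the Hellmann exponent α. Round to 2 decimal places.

α ≈ 0.21

Power law: V₂/V₁ = (z₂/z₁)^α ⇒ α = ln(V₂/V₁) / ln(z₂/z₁)
α = ln(13.4/8.86) / ln(69.3/10.0) = ln(1.5124) / ln(6.9300)
  = 0.41371 / 1.93586 = 0.21371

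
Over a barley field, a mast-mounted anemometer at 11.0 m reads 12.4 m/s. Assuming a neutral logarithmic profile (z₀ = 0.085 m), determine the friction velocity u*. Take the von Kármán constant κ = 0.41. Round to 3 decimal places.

u* ≈ 1.045 m/s

Log law: V(z) = (u*/κ) · ln(z/z₀) ⇒ u* = κ · V / ln(z/z₀)
u* = 0.41 × 12.4 / ln(11.0/0.085) = 0.41 × 12.4 / 4.8630
   = 5.0840 / 4.8630 = 1.0454 m/s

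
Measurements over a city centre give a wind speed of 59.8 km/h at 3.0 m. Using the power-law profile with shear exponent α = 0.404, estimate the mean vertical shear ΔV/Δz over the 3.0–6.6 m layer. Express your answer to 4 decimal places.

Power law: V₂ = V₁ · (z₂/z₁)^α = 59.8 × (2.2000)^0.404 = 82.2318 km/h
ΔV/Δz = (82.2318 − 59.8)/(6.6 − 3.0) = 22.4318/3.6000 = 6.23106 km/h/m

6.2311 km/h/m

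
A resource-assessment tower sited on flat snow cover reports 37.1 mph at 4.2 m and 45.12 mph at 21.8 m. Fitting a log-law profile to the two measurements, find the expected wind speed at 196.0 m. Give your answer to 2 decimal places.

Log law: V ∝ ln(z/z₀). From the pair, with r = V₁/V₂ = 0.82225,
ln z₀ = (ln z₁ − r·ln z₂)/(1 − r) = (1.4351 − 0.82225×3.0819)/0.17775 = -6.1830 → z₀ = 0.002064 m
V₃ = V₁ · ln(z₃/z₀)/ln(z₁/z₀) = 37.1 × 11.4611/7.6181 = 55.8155 mph

55.82 mph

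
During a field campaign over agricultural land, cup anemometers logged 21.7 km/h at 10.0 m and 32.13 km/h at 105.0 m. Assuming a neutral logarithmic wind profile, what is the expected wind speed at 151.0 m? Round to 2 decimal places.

Log law: V ∝ ln(z/z₀). From the pair, with r = V₁/V₂ = 0.67538,
ln z₀ = (ln z₁ − r·ln z₂)/(1 − r) = (2.3026 − 0.67538×4.6540)/0.32462 = -2.5895 → z₀ = 0.07505 m
V₃ = V₁ · ln(z₃/z₀)/ln(z₁/z₀) = 21.7 × 7.6068/4.8921 = 33.7416 km/h

33.74 km/h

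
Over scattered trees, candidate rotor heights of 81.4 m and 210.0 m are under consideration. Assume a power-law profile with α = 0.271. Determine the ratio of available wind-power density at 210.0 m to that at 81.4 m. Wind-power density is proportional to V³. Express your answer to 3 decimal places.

Speed ratio: V_B/V_A = (z_B/z_A)^α = (210.0/81.4)^0.271 = (2.5799)^0.271 = 1.29283
Power-density ratio: P_B/P_A = (V_B/V_A)³ = (1.29283)³ = 2.16086

2.161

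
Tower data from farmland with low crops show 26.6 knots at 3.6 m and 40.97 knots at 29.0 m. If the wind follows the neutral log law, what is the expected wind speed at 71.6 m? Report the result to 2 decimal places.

47.19 knots

Log law: V ∝ ln(z/z₀). From the pair, with r = V₁/V₂ = 0.64926,
ln z₀ = (ln z₁ − r·ln z₂)/(1 − r) = (1.2809 − 0.64926×3.3673)/0.35074 = -2.5811 → z₀ = 0.07569 m
V₃ = V₁ · ln(z₃/z₀)/ln(z₁/z₀) = 26.6 × 6.8522/3.8620 = 47.1950 knots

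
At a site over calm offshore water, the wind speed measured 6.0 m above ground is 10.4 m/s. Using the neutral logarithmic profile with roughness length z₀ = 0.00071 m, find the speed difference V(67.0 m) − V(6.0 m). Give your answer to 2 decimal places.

Log law: V₂ = V₁ · ln(z₂/z₀)/ln(z₁/z₀) = 10.4 × 11.4549/9.0420 = 13.1753 m/s
ΔV = 13.1753 − 10.4 = 2.7753 m/s

2.78 m/s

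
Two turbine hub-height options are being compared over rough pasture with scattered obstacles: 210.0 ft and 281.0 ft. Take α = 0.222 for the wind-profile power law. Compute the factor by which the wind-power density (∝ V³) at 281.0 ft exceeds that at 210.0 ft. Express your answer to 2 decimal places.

1.21

Speed ratio: V_B/V_A = (z_B/z_A)^α = (281.0/210.0)^0.222 = (1.3381)^0.222 = 1.06679
Power-density ratio: P_B/P_A = (V_B/V_A)³ = (1.06679)³ = 1.21406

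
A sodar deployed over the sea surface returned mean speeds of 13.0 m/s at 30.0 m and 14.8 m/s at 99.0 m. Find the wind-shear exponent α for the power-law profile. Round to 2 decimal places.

Power law: V₂/V₁ = (z₂/z₁)^α ⇒ α = ln(V₂/V₁) / ln(z₂/z₁)
α = ln(14.8/13.0) / ln(99.0/30.0) = ln(1.1385) / ln(3.3000)
  = 0.12968 / 1.19392 = 0.10861

α ≈ 0.11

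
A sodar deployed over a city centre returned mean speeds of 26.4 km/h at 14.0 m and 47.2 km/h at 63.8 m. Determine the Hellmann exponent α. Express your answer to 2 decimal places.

Power law: V₂/V₁ = (z₂/z₁)^α ⇒ α = ln(V₂/V₁) / ln(z₂/z₁)
α = ln(47.2/26.4) / ln(63.8/14.0) = ln(1.7879) / ln(4.5571)
  = 0.58103 / 1.51670 = 0.38309

α ≈ 0.38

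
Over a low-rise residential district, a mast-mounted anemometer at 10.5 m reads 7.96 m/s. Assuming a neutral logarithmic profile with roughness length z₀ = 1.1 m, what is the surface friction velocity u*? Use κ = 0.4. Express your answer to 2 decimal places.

Log law: V(z) = (u*/κ) · ln(z/z₀) ⇒ u* = κ · V / ln(z/z₀)
u* = 0.4 × 7.96 / ln(10.5/1.1) = 0.4 × 7.96 / 2.2561
   = 3.1840 / 2.2561 = 1.4113 m/s

u* ≈ 1.41 m/s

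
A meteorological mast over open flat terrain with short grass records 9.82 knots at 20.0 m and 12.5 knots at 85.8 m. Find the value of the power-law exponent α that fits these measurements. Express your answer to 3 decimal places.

α ≈ 0.166

Power law: V₂/V₁ = (z₂/z₁)^α ⇒ α = ln(V₂/V₁) / ln(z₂/z₁)
α = ln(12.5/9.82) / ln(85.8/20.0) = ln(1.2729) / ln(4.2900)
  = 0.24131 / 1.45629 = 0.16570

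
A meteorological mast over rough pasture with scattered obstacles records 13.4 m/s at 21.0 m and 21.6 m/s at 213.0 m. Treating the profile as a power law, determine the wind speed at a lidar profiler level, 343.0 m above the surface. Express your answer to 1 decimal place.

First find α: α = ln(V₂/V₁)/ln(z₂/z₁) = ln(21.6/13.4)/ln(213.0/21.0) = 0.47744/2.31677 = 0.2061
Extrapolate from 213.0 m to 343.0 m: V₃ = 21.6 × (343.0/213.0)^0.2061 = 21.6 × 1.1032 = 23.8284 m/s

23.8 m/s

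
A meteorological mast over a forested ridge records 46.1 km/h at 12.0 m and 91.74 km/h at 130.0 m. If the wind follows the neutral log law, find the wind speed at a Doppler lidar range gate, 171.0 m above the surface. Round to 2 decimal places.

Log law: V ∝ ln(z/z₀). From the pair, with r = V₁/V₂ = 0.50251,
ln z₀ = (ln z₁ − r·ln z₂)/(1 − r) = (2.4849 − 0.50251×4.8675)/0.49749 = 0.0783 → z₀ = 1.081 m
V₃ = V₁ · ln(z₃/z₀)/ln(z₁/z₀) = 46.1 × 5.0634/2.4066 = 96.9910 km/h

96.99 km/h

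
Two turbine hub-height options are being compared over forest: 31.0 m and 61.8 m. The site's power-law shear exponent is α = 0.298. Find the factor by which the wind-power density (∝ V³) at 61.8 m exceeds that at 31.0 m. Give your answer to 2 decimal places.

Speed ratio: V_B/V_A = (z_B/z_A)^α = (61.8/31.0)^0.298 = (1.9935)^0.298 = 1.22826
Power-density ratio: P_B/P_A = (V_B/V_A)³ = (1.22826)³ = 1.85296

1.85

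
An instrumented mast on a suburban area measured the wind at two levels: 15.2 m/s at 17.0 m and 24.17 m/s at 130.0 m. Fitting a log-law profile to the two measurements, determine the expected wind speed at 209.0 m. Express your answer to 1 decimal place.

Log law: V ∝ ln(z/z₀). From the pair, with r = V₁/V₂ = 0.62888,
ln z₀ = (ln z₁ − r·ln z₂)/(1 − r) = (2.8332 − 0.62888×4.8675)/0.37112 = -0.6140 → z₀ = 0.5412 m
V₃ = V₁ · ln(z₃/z₀)/ln(z₁/z₀) = 15.2 × 5.9564/3.4472 = 26.2636 m/s

26.3 m/s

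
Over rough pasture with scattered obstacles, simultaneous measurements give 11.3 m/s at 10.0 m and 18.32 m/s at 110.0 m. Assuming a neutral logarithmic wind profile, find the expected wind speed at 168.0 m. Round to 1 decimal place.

Log law: V ∝ ln(z/z₀). From the pair, with r = V₁/V₂ = 0.61681,
ln z₀ = (ln z₁ − r·ln z₂)/(1 − r) = (2.3026 − 0.61681×4.7005)/0.38319 = -1.5573 → z₀ = 0.2107 m
V₃ = V₁ · ln(z₃/z₀)/ln(z₁/z₀) = 11.3 × 6.6812/3.8599 = 19.5598 m/s

19.6 m/s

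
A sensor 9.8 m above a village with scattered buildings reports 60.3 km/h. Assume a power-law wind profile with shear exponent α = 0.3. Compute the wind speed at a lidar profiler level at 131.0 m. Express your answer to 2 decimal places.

Power-law profile: V₂ = V₁ · (z₂/z₁)^α
V₂ = 60.3 × (131.0/9.8)^0.3 = 60.3 × (13.3673)^0.3
    = 60.3 × 2.1768 = 131.2595 km/h

131.26 km/h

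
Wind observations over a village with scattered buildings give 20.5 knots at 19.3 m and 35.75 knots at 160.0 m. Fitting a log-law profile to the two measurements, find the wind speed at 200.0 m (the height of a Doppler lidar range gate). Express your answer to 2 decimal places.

37.36 knots

Log law: V ∝ ln(z/z₀). From the pair, with r = V₁/V₂ = 0.57343,
ln z₀ = (ln z₁ − r·ln z₂)/(1 − r) = (2.9601 − 0.57343×5.0752)/0.42657 = 0.1169 → z₀ = 1.124 m
V₃ = V₁ · ln(z₃/z₀)/ln(z₁/z₀) = 20.5 × 5.1814/2.8432 = 37.3589 knots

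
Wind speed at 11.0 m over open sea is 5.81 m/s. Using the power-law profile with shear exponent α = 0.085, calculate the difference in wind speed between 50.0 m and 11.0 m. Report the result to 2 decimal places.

Power law: V₂ = V₁ · (z₂/z₁)^α = 5.81 × (4.5455)^0.085 = 6.6080 m/s
ΔV = 6.6080 − 5.81 = 0.7980 m/s

0.80 m/s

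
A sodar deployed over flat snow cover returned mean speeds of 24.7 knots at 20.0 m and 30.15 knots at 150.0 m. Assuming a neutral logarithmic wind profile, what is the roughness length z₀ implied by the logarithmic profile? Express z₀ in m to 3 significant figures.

Log law: V(z) ∝ ln(z/z₀). With r = V₁/V₂ = 24.7/30.15 = 0.81924,
r · ln(z₂/z₀) = ln(z₁/z₀) ⇒ ln z₀ = (ln z₁ − r·ln z₂)/(1 − r)
ln z₀ = (2.99573 − 0.81924×5.01064) / 0.18076 = -6.1360
z₀ = exp(-6.1360) = 0.002163 m

z₀ ≈ 0.00216 m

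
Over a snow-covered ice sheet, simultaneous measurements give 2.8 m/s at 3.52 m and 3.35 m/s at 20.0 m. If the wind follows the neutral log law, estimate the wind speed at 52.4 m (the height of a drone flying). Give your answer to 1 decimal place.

3.7 m/s

Log law: V ∝ ln(z/z₀). From the pair, with r = V₁/V₂ = 0.83582,
ln z₀ = (ln z₁ − r·ln z₂)/(1 − r) = (1.2585 − 0.83582×2.9957)/0.16418 = -7.5858 → z₀ = 0.0005076 m
V₃ = V₁ · ln(z₃/z₀)/ln(z₁/z₀) = 2.8 × 11.5447/8.8443 = 3.6549 m/s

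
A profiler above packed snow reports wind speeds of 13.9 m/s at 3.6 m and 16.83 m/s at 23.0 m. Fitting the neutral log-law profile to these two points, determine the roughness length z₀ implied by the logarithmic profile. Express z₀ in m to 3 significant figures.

Log law: V(z) ∝ ln(z/z₀). With r = V₁/V₂ = 13.9/16.83 = 0.82591,
r · ln(z₂/z₀) = ln(z₁/z₀) ⇒ ln z₀ = (ln z₁ − r·ln z₂)/(1 − r)
ln z₀ = (1.28093 − 0.82591×3.13549) / 0.17409 = -7.5172
z₀ = exp(-7.5172) = 0.0005437 m

z₀ ≈ 0.000544 m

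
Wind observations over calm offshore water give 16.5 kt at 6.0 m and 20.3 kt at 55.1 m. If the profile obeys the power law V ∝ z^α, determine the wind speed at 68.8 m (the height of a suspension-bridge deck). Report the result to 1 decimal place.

20.7 kt

First find α: α = ln(V₂/V₁)/ln(z₂/z₁) = ln(20.3/16.5)/ln(55.1/6.0) = 0.20726/2.21739 = 0.0935
Extrapolate from 55.1 m to 68.8 m: V₃ = 20.3 × (68.8/55.1)^0.0935 = 20.3 × 1.0210 = 20.7257 kt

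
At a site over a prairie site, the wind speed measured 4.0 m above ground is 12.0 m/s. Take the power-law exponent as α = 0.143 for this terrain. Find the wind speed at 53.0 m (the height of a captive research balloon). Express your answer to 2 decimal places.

17.36 m/s

Power-law profile: V₂ = V₁ · (z₂/z₁)^α
V₂ = 12.0 × (53.0/4.0)^0.143 = 12.0 × (13.2500)^0.143
    = 12.0 × 1.4470 = 17.3643 m/s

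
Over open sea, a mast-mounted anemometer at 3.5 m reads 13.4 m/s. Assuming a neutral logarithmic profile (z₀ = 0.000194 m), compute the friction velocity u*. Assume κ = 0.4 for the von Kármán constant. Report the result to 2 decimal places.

u* ≈ 0.55 m/s

Log law: V(z) = (u*/κ) · ln(z/z₀) ⇒ u* = κ · V / ln(z/z₀)
u* = 0.4 × 13.4 / ln(3.5/0.000194) = 0.4 × 13.4 / 9.8004
   = 5.3600 / 9.8004 = 0.5469 m/s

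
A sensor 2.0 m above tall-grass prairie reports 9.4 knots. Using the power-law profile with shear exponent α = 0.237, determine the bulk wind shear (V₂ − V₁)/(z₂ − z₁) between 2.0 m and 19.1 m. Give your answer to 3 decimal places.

0.389 knots/m

Power law: V₂ = V₁ · (z₂/z₁)^α = 9.4 × (9.5500)^0.237 = 16.0468 knots
ΔV/Δz = (16.0468 − 9.4)/(19.1 − 2.0) = 6.6468/17.1000 = 0.38870 knots/m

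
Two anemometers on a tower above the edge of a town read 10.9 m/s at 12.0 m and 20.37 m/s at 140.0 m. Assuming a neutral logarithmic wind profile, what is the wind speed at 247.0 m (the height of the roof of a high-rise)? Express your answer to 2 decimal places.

22.56 m/s

Log law: V ∝ ln(z/z₀). From the pair, with r = V₁/V₂ = 0.53510,
ln z₀ = (ln z₁ − r·ln z₂)/(1 − r) = (2.4849 − 0.53510×4.9416)/0.46490 = -0.3428 → z₀ = 0.7098 m
V₃ = V₁ · ln(z₃/z₀)/ln(z₁/z₀) = 10.9 × 5.8522/2.8277 = 22.5585 m/s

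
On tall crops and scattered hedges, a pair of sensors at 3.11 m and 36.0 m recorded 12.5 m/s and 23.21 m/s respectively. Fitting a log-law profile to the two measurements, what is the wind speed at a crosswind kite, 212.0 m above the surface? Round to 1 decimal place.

31.0 m/s

Log law: V ∝ ln(z/z₀). From the pair, with r = V₁/V₂ = 0.53856,
ln z₀ = (ln z₁ − r·ln z₂)/(1 − r) = (1.1346 − 0.53856×3.5835)/0.46144 = -1.7236 → z₀ = 0.1784 m
V₃ = V₁ · ln(z₃/z₀)/ln(z₁/z₀) = 12.5 × 7.0802/2.8582 = 30.9643 m/s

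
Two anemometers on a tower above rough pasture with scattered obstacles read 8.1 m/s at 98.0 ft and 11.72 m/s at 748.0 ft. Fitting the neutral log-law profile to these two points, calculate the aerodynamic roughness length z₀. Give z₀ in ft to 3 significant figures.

z₀ ≈ 1.04 ft

Log law: V(z) ∝ ln(z/z₀). With r = V₁/V₂ = 8.1/11.72 = 0.69113,
r · ln(z₂/z₀) = ln(z₁/z₀) ⇒ ln z₀ = (ln z₁ − r·ln z₂)/(1 − r)
ln z₀ = (4.58497 − 0.69113×6.61740) / 0.30887 = 0.0373
z₀ = exp(0.0373) = 1.038 ft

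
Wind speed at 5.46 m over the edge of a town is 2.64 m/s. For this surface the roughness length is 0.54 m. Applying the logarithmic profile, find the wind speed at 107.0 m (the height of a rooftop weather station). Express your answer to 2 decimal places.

Log law: V(z) ∝ ln(z/z₀), so V₂/V₁ = ln(z₂/z₀) / ln(z₁/z₀).
ln(107.0/0.54) = 5.2890, ln(5.46/0.54) = 2.3136
V₂ = 2.64 × 5.2890/2.3136 = 2.64 × 2.2860 = 6.0351 m/s

6.04 m/s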